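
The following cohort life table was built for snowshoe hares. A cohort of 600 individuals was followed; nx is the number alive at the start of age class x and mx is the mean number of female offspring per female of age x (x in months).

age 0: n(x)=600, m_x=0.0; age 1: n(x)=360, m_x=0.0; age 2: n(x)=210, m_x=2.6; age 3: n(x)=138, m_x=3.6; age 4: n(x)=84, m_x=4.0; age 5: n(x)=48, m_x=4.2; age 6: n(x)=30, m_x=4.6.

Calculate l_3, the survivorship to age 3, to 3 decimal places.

0.230

l_3 = n_3/n_0 = 138/600 = 0.23 → 0.230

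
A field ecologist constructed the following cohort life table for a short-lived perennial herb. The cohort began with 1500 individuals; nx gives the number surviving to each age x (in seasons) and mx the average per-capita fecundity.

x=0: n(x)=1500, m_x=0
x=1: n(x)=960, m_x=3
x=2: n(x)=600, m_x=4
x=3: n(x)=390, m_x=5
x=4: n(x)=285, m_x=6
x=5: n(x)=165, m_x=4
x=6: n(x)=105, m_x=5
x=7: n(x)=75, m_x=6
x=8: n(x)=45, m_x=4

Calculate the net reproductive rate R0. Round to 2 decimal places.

7.17

lx = nx/n0 = nx/1500: 1, 0.64, 0.4, 0.26, 0.19, 0.11, 0.07, 0.05, 0.03
lx·mx by age: 0, 1.92, 1.6, 1.3, 1.14, 0.44, 0.35, 0.3, 0.12
R0 = Σ lx·mx = 7.17 → 7.17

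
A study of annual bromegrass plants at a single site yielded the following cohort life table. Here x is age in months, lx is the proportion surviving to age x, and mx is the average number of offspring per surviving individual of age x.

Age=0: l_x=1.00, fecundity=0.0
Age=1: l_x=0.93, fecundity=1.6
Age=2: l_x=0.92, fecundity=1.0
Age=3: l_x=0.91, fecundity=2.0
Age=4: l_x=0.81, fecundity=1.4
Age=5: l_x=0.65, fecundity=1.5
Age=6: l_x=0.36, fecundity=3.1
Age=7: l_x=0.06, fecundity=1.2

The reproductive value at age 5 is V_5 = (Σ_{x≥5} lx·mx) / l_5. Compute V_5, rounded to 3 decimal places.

3.328

lx·mx for x ≥ 5: 0.975, 1.116, 0.072 → sum = 2.163
V_5 = 2.163 / l_5 = 2.163 / 0.65 = 3.327692… → 3.328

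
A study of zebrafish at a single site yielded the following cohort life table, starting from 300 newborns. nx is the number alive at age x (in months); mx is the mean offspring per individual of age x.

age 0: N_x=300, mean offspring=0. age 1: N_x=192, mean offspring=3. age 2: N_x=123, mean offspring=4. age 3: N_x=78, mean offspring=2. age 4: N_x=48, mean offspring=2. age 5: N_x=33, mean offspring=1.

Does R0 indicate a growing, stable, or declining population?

growing

lx = nx/n0 = nx/300: 1, 0.64, 0.41, 0.26, 0.16, 0.11
R0 = Σ lx·mx = 0 + 1.92 + 1.64 + 0.52 + 0.32 + 0.11 = 4.51
R0 > 1, so the population is growing.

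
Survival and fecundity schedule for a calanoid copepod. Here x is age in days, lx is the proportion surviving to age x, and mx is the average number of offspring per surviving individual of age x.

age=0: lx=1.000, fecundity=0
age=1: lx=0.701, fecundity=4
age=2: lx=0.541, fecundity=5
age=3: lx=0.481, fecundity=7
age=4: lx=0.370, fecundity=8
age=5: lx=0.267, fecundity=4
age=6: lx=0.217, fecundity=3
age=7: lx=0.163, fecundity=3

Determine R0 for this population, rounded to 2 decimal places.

14.04

lx·mx by age: 0, 2.804, 2.705, 3.367, 2.96, 1.068, 0.651, 0.489
R0 = Σ lx·mx = 14.044 → 14.04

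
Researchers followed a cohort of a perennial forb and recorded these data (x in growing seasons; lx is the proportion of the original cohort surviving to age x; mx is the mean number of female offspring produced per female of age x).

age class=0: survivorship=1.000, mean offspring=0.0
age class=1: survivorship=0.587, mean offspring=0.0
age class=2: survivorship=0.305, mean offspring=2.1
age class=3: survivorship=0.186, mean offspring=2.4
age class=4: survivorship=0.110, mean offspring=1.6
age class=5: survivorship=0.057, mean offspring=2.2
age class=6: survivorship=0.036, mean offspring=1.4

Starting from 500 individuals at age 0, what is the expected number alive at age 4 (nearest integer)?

55

Expected survivors = N0 · l_4 = 500 × 0.110 = 55 → 55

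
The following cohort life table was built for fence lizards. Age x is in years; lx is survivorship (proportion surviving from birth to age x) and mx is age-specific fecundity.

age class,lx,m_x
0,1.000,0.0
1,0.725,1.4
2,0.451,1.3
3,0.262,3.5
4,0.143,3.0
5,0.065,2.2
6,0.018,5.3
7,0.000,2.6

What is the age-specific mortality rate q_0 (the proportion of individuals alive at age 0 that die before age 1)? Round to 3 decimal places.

q_0 = (l_0 − l_1) / l_0 = (1 − 0.725) / 1
     = 0.275 / 1 = 0.275 → 0.275

0.275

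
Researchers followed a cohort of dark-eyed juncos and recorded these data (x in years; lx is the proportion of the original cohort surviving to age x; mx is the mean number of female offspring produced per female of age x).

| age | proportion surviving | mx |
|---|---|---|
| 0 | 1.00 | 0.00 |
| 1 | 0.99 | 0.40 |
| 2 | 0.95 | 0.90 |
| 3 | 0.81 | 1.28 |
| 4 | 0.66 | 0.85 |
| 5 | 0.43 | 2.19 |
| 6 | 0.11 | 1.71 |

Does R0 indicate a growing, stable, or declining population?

R0 = Σ lx·mx = 0 + 0.396 + 0.855 + 1.0368 + 0.561 + 0.9417 + 0.1881 = 3.9786
R0 > 1, so the population is growing.

growing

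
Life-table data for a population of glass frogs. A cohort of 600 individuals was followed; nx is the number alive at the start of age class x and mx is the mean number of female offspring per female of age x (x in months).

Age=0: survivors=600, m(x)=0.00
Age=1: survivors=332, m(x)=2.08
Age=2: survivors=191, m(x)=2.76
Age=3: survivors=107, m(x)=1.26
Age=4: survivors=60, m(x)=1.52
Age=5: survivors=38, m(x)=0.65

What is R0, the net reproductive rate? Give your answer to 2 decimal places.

lx = nx/n0 = nx/600: 1, 0.55333…, 0.31833…, 0.17833…, 0.1, 0.06333…
lx·mx by age: 0, 1.150933…, 0.8786…, 0.2247…, 0.152, 0.041167…
R0 = Σ lx·mx = 2.4474… → 2.45

2.45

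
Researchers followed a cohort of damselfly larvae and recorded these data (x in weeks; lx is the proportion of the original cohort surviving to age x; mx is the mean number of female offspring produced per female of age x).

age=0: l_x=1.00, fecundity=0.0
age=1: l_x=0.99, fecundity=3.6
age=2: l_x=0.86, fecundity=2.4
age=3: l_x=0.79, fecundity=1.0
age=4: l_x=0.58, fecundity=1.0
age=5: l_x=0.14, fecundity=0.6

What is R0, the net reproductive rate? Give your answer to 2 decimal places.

7.08

lx·mx by age: 0, 3.564, 2.064, 0.79, 0.58, 0.084
R0 = Σ lx·mx = 7.082 → 7.08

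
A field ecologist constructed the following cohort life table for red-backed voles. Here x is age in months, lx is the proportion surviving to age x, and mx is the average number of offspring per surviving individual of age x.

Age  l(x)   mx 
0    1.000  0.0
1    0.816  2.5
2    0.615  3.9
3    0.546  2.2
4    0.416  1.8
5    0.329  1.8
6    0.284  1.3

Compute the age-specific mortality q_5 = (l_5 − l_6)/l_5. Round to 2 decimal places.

q_5 = (l_5 − l_6) / l_5 = (0.329 − 0.284) / 0.329
     = 0.045 / 0.329 = 0.136778… → 0.14

0.14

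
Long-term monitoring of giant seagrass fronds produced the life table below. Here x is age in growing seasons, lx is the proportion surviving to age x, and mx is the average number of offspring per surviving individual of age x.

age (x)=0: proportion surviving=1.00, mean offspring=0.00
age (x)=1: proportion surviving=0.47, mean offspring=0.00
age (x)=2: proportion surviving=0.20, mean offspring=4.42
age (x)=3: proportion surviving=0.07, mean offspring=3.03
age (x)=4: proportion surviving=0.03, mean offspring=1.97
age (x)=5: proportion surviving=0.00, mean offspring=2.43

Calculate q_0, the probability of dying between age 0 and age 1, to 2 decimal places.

0.53

q_0 = (l_0 − l_1) / l_0 = (1 − 0.47) / 1
     = 0.53 / 1 = 0.53 → 0.53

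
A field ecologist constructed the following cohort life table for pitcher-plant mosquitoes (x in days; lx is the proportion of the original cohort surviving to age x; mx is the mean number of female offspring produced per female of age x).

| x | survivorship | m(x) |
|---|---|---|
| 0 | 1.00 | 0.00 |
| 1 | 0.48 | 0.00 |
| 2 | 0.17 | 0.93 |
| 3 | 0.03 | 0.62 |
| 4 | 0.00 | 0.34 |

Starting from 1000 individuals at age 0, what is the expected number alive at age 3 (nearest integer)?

Expected survivors = N0 · l_3 = 1000 × 0.03 = 30 → 30

30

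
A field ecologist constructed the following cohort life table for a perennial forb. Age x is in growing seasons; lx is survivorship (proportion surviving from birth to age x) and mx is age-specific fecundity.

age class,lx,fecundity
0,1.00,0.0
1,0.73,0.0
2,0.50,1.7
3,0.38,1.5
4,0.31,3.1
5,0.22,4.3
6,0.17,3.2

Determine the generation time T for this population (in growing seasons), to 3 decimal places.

lx·mx: 0, 0, 0.85, 0.57, 0.961, 0.946, 0.544 → R0 = 3.871
x·lx·mx: 0, 0, 1.7, 1.71, 3.844, 4.73, 3.264 → Σ = 15.248
T = 15.248 / 3.871 = 3.939034… → 3.939

3.939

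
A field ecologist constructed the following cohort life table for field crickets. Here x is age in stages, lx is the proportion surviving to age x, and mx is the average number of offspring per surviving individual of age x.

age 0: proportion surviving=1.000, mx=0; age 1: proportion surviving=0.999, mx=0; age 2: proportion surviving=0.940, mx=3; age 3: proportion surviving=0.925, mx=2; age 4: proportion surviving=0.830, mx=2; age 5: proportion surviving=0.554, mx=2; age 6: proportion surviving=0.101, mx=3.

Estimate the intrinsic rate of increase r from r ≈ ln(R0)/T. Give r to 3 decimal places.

0.629

R0 = Σ lx·mx = 0 + 0 + 2.82 + 1.85 + 1.66 + 1.108 + 0.303 = 7.741
Σ x·lx·mx = 25.188; T = 25.188/7.741 = 3.25384…
r ≈ ln(R0)/T = ln(7.741)/3.25384… = 0.62896… → 0.629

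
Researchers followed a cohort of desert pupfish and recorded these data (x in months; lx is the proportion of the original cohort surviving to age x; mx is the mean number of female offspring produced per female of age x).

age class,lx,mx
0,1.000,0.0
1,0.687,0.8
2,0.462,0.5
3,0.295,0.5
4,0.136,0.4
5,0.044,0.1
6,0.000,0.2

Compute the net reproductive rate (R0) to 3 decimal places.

0.987

lx·mx by age: 0, 0.5496, 0.231, 0.1475, 0.0544, 0.0044, 0
R0 = Σ lx·mx = 0.9869 → 0.987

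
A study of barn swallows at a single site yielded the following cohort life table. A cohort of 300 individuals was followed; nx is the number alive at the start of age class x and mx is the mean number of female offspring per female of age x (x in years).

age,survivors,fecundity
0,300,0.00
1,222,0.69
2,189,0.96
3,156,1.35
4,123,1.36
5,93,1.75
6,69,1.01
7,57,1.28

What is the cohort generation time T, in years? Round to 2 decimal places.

lx = nx/n0 = nx/300: 1, 0.74, 0.63, 0.52, 0.41, 0.31, 0.23, 0.19
lx·mx: 0, 0.5106, 0.6048, 0.702, 0.5576, 0.5425, 0.2323, 0.2432 → R0 = 3.393
x·lx·mx: 0, 0.5106, 1.2096, 2.106, 2.2304, 2.7125, 1.3938, 1.7024 → Σ = 11.8653
T = 11.8653 / 3.393 = 3.496994… → 3.50

3.50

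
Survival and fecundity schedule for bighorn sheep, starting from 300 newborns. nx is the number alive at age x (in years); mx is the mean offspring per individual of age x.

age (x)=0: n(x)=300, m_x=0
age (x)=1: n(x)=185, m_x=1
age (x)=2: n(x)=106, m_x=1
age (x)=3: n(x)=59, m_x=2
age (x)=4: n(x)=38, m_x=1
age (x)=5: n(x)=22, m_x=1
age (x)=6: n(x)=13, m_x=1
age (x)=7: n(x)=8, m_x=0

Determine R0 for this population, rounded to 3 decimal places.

1.607

lx = nx/n0 = nx/300: 1, 0.61667…, 0.35333…, 0.19667…, 0.12667…, 0.07333…, 0.04333…, 0.02667…
lx·mx by age: 0, 0.616667…, 0.353333…, 0.393333…, 0.126667…, 0.073333…, 0.043333…, 0
R0 = Σ lx·mx = 1.606667… → 1.607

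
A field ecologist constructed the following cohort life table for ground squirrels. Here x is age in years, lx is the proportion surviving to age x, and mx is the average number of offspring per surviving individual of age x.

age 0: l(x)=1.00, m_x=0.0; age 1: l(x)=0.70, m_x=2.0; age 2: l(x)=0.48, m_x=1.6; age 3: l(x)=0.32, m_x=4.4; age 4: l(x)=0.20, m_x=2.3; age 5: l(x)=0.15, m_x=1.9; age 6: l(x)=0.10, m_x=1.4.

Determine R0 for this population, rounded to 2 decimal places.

4.46

lx·mx by age: 0, 1.4, 0.768, 1.408, 0.46, 0.285, 0.14
R0 = Σ lx·mx = 4.461 → 4.46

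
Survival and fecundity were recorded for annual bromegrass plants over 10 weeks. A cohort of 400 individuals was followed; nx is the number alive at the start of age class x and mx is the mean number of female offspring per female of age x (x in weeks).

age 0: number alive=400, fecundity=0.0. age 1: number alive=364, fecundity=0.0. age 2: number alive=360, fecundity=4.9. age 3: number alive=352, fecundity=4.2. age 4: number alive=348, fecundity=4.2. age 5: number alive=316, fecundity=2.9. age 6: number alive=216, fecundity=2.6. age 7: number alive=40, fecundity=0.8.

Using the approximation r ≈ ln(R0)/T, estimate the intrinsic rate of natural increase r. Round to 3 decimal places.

0.775

lx = nx/n0 = nx/400: 1, 0.91, 0.9, 0.88, 0.87, 0.79, 0.54, 0.1
R0 = Σ lx·mx = 0 + 0 + 4.41 + 3.696 + 3.654 + 2.291 + 1.404 + 0.08 = 15.535
Σ x·lx·mx = 54.963; T = 54.963/15.535 = 3.53801…
r ≈ ln(R0)/T = ln(15.535)/3.53801… = 0.77532… → 0.775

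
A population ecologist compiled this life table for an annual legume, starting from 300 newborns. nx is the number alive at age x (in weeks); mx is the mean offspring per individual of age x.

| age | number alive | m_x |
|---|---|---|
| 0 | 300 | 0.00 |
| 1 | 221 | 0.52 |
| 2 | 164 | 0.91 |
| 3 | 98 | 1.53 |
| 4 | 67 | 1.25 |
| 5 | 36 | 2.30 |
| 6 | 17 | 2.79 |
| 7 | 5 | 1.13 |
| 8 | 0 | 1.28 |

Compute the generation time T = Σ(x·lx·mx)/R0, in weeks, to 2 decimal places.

3.06

lx = nx/n0 = nx/300: 1, 0.73667…, 0.54667…, 0.32667…, 0.22333…, 0.12, 0.05667…, 0.01667…, 0
lx·mx: 0, 0.383067…, 0.497467…, 0.4998…, 0.279167…, 0.276, 0.1581…, 0.018833…, 0 → R0 = 2.112433…
x·lx·mx: 0, 0.383067…, 0.994933…, 1.4994…, 1.116667…, 1.38, 0.9486…, 0.131833…, 0 → Σ = 6.4545…
T = 6.4545… / 2.112433… = 3.055481… → 3.06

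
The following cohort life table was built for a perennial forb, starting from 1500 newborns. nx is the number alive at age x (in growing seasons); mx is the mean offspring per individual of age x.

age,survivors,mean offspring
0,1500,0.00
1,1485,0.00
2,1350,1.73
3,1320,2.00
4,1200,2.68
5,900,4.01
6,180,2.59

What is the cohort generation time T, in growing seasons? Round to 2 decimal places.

3.77

lx = nx/n0 = nx/1500: 1, 0.99, 0.9, 0.88, 0.8, 0.6, 0.12
lx·mx: 0, 0, 1.557, 1.76, 2.144, 2.406, 0.3108 → R0 = 8.1778
x·lx·mx: 0, 0, 3.114, 5.28, 8.576, 12.03, 1.8648 → Σ = 30.8648
T = 30.8648 / 8.1778 = 3.774218… → 3.77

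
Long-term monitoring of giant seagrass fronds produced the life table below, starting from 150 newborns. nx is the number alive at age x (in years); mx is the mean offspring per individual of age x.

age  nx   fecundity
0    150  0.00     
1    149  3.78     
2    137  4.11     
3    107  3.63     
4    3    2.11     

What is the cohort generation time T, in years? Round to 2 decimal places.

1.89

lx = nx/n0 = nx/150: 1, 0.99333…, 0.91333…, 0.71333…, 0.02
lx·mx: 0, 3.7548…, 3.7538…, 2.5894…, 0.0422 → R0 = 10.1402…
x·lx·mx: 0, 3.7548…, 7.5076…, 7.7682…, 0.1688 → Σ = 19.1994…
T = 19.1994… / 10.1402… = 1.893395… → 1.89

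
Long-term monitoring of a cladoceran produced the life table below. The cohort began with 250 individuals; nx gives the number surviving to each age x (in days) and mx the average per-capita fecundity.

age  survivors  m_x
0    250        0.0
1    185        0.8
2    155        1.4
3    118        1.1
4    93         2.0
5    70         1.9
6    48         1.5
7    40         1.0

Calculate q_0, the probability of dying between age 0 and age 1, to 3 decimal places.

0.260

lx = nx/n0 = nx/250: 1, 0.74, 0.62, 0.472, 0.372, 0.28, 0.192, 0.16
q_0 = (l_0 − l_1) / l_0 = (1 − 0.74) / 1
     = 0.26 / 1 = 0.26 → 0.260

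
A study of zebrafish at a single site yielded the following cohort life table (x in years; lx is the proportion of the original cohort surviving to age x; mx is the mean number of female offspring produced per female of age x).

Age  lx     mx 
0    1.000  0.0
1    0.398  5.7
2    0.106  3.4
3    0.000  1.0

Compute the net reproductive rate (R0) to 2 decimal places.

lx·mx by age: 0, 2.2686, 0.3604, 0
R0 = Σ lx·mx = 2.629 → 2.63

2.63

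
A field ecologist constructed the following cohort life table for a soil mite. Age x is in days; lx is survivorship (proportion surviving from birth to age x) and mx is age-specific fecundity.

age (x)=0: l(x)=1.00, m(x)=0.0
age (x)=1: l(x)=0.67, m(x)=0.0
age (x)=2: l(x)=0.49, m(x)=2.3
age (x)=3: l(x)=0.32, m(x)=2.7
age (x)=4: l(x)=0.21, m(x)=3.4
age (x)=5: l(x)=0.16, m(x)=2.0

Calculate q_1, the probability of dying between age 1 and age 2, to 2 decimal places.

q_1 = (l_1 − l_2) / l_1 = (0.67 − 0.49) / 0.67
     = 0.18 / 0.67 = 0.268657… → 0.27

0.27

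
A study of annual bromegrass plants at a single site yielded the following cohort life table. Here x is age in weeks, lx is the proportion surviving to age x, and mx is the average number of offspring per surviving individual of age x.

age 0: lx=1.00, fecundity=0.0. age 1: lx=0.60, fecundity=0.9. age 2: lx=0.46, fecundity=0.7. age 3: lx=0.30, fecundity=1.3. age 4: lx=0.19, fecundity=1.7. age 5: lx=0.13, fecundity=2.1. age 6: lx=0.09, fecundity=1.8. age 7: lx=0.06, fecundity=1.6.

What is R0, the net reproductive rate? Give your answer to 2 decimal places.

2.11

lx·mx by age: 0, 0.54, 0.322, 0.39, 0.323, 0.273, 0.162, 0.096
R0 = Σ lx·mx = 2.106 → 2.11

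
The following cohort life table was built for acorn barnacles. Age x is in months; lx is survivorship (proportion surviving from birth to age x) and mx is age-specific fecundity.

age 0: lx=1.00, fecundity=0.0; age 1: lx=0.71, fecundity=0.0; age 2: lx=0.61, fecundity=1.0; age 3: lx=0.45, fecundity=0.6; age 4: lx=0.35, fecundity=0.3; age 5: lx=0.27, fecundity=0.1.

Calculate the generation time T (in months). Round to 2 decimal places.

2.55

lx·mx: 0, 0, 0.61, 0.27, 0.105, 0.027 → R0 = 1.012
x·lx·mx: 0, 0, 1.22, 0.81, 0.42, 0.135 → Σ = 2.585
T = 2.585 / 1.012 = 2.554348… → 2.55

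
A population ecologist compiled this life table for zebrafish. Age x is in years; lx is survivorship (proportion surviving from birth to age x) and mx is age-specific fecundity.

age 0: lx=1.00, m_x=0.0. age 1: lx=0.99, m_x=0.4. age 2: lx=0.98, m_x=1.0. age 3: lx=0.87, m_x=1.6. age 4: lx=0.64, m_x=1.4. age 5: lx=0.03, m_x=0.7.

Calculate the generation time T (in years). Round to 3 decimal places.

lx·mx: 0, 0.396, 0.98, 1.392, 0.896, 0.021 → R0 = 3.685
x·lx·mx: 0, 0.396, 1.96, 4.176, 3.584, 0.105 → Σ = 10.221
T = 10.221 / 3.685 = 2.773677… → 2.774

2.774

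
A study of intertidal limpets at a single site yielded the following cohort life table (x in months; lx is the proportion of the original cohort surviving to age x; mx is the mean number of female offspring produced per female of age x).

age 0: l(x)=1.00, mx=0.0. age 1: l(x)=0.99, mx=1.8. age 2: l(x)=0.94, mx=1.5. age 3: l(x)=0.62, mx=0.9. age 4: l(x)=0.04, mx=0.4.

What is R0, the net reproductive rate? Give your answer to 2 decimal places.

3.77

lx·mx by age: 0, 1.782, 1.41, 0.558, 0.016
R0 = Σ lx·mx = 3.766 → 3.77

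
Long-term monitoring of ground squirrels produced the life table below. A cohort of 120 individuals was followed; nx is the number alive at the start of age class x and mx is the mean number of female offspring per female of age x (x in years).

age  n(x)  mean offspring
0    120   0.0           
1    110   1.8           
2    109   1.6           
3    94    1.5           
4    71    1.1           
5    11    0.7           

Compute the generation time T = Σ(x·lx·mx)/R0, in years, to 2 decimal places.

lx = nx/n0 = nx/120: 1, 0.91667…, 0.90833…, 0.78333…, 0.59167…, 0.09167…
lx·mx: 0, 1.65…, 1.453333…, 1.175…, 0.650833…, 0.064167… → R0 = 4.993333…
x·lx·mx: 0, 1.65…, 2.906667…, 3.525…, 2.603333…, 0.320833… → Σ = 11.005833…
T = 11.005833… / 4.993333… = 2.204105… → 2.20

2.20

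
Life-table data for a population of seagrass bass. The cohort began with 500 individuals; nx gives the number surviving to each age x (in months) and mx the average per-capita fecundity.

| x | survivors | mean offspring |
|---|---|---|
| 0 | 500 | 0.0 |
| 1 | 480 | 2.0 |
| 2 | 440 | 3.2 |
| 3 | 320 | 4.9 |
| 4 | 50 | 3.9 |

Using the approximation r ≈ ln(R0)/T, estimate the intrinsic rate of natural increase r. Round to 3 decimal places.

lx = nx/n0 = nx/500: 1, 0.96, 0.88, 0.64, 0.1
R0 = Σ lx·mx = 0 + 1.92 + 2.816 + 3.136 + 0.39 = 8.262
Σ x·lx·mx = 18.52; T = 18.52/8.262 = 2.24159…
r ≈ ln(R0)/T = ln(8.262)/2.24159… = 0.94204… → 0.942

0.942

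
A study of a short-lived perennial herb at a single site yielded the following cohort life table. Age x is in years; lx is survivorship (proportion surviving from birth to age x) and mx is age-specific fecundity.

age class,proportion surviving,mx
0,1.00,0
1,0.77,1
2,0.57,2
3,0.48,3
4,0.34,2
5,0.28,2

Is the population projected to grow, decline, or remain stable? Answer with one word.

R0 = Σ lx·mx = 0 + 0.77 + 1.14 + 1.44 + 0.68 + 0.56 = 4.59
R0 > 1, so the population is growing.

growing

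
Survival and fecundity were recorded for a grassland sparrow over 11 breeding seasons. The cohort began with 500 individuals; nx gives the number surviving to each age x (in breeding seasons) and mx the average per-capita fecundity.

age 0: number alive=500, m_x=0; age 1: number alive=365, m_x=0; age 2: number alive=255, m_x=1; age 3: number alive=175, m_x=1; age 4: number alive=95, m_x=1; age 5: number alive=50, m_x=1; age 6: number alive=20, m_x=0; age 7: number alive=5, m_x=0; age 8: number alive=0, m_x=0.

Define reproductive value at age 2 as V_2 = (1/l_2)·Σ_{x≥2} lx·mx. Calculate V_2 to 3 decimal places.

2.255

lx = nx/n0 = nx/500: 1, 0.73, 0.51, 0.35, 0.19, 0.1, 0.04, 0.01, 0
lx·mx for x ≥ 2: 0.51, 0.35, 0.19, 0.1, 0, 0, 0 → sum = 1.15
V_2 = 1.15 / l_2 = 1.15 / 0.51 = 2.254902… → 2.255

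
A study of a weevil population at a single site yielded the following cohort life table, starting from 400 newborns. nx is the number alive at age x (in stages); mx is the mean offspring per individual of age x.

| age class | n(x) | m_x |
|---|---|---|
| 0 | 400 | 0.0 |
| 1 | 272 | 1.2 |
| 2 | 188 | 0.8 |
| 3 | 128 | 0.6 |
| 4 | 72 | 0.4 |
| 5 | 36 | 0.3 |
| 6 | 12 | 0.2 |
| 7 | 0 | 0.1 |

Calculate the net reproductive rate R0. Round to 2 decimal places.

lx = nx/n0 = nx/400: 1, 0.68, 0.47, 0.32, 0.18, 0.09, 0.03, 0
lx·mx by age: 0, 0.816, 0.376, 0.192, 0.072, 0.027, 0.006, 0
R0 = Σ lx·mx = 1.489 → 1.49

1.49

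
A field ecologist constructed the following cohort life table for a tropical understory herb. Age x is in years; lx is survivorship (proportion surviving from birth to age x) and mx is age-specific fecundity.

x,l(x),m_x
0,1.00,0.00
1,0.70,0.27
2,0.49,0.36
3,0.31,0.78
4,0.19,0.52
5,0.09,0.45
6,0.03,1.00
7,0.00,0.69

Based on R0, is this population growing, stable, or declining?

declining

R0 = Σ lx·mx = 0 + 0.189 + 0.1764 + 0.2418 + 0.0988 + 0.0405 + 0.03 + 0 = 0.7765
R0 < 1, so the population is declining.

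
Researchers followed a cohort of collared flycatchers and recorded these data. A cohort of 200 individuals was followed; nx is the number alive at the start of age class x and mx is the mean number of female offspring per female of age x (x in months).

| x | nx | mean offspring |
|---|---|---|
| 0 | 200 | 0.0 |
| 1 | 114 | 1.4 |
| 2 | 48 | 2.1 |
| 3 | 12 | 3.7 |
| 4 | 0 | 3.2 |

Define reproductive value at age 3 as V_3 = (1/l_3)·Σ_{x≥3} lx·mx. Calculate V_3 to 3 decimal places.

3.700

lx = nx/n0 = nx/200: 1, 0.57, 0.24, 0.06, 0
lx·mx for x ≥ 3: 0.222, 0 → sum = 0.222
V_3 = 0.222 / l_3 = 0.222 / 0.06 = 3.7 → 3.700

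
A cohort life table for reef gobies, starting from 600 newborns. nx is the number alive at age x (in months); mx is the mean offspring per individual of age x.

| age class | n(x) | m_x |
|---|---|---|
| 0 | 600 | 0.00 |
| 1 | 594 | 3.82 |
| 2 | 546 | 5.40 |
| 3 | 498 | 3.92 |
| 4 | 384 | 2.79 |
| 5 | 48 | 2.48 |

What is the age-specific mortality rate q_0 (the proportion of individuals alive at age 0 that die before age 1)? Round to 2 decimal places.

lx = nx/n0 = nx/600: 1, 0.99, 0.91, 0.83, 0.64, 0.08
q_0 = (l_0 − l_1) / l_0 = (1 − 0.99) / 1
     = 0.01 / 1 = 0.01 → 0.01

0.01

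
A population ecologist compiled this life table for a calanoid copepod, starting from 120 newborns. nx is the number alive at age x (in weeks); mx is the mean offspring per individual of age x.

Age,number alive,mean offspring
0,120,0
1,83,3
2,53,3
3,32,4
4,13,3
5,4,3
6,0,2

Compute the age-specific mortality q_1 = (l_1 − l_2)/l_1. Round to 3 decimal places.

lx = nx/n0 = nx/120: 1, 0.69167…, 0.44167…, 0.26667…, 0.10833…, 0.03333…, 0
q_1 = (l_1 − l_2) / l_1 = (0.691667… − 0.441667…) / 0.691667…
     = 0.25… / 0.691667… = 0.361446… → 0.361

0.361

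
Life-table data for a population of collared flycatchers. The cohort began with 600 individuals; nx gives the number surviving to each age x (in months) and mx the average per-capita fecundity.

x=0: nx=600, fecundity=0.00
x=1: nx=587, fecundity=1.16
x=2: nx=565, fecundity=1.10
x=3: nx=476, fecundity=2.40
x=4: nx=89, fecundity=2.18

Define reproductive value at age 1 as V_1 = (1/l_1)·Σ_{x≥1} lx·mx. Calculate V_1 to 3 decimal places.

lx = nx/n0 = nx/600: 1, 0.97833…, 0.94167…, 0.79333…, 0.14833…
lx·mx for x ≥ 1: 1.134867…, 1.035833…, 1.904…, 0.323367… → sum = 4.398067…
V_1 = 4.398067… / l_1 = 4.398067… / 0.978333… = 4.495468… → 4.495

4.495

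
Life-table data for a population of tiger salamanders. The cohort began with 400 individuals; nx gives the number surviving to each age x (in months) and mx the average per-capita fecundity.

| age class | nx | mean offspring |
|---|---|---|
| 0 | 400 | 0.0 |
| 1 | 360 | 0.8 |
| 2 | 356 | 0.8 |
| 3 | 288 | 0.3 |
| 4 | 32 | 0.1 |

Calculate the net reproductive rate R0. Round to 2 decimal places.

1.66

lx = nx/n0 = nx/400: 1, 0.9, 0.89, 0.72, 0.08
lx·mx by age: 0, 0.72, 0.712, 0.216, 0.008
R0 = Σ lx·mx = 1.656 → 1.66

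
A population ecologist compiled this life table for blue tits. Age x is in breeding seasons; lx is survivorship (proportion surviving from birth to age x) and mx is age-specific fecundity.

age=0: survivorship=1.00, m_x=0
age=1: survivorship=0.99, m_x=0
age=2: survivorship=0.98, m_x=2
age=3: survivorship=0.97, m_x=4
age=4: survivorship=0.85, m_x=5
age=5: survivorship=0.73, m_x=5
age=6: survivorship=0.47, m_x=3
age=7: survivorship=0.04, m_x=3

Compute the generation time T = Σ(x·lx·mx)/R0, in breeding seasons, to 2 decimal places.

3.94

lx·mx: 0, 0, 1.96, 3.88, 4.25, 3.65, 1.41, 0.12 → R0 = 15.27
x·lx·mx: 0, 0, 3.92, 11.64, 17, 18.25, 8.46, 0.84 → Σ = 60.11
T = 60.11 / 15.27 = 3.936477… → 3.94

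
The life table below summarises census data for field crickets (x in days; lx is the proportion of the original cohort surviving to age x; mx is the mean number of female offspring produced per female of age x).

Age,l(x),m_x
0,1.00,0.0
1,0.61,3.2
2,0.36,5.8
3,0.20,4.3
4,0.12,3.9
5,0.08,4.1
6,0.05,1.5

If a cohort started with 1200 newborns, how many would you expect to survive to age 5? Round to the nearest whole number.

96

Expected survivors = N0 · l_5 = 1200 × 0.08 = 96 → 96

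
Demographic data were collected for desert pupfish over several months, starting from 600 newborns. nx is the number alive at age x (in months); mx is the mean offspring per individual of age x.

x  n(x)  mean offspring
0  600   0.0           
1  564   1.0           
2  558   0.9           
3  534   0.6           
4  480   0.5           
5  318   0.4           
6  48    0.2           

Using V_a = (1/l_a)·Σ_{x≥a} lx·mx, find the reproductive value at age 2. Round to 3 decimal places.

2.149

lx = nx/n0 = nx/600: 1, 0.94, 0.93, 0.89, 0.8, 0.53, 0.08
lx·mx for x ≥ 2: 0.837, 0.534, 0.4, 0.212, 0.016 → sum = 1.999
V_2 = 1.999 / l_2 = 1.999 / 0.93 = 2.149462… → 2.149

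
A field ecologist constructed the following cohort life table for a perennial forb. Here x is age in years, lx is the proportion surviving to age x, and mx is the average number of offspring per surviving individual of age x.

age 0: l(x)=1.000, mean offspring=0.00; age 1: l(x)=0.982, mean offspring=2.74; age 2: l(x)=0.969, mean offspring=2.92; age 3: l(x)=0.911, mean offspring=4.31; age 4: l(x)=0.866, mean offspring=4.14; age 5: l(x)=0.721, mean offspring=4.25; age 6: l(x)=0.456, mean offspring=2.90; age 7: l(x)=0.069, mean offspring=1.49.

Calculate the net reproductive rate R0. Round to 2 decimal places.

lx·mx by age: 0, 2.69068, 2.82948, 3.92641, 3.58524, 3.06425, 1.3224, 0.10281
R0 = Σ lx·mx = 17.52127 → 17.52

17.52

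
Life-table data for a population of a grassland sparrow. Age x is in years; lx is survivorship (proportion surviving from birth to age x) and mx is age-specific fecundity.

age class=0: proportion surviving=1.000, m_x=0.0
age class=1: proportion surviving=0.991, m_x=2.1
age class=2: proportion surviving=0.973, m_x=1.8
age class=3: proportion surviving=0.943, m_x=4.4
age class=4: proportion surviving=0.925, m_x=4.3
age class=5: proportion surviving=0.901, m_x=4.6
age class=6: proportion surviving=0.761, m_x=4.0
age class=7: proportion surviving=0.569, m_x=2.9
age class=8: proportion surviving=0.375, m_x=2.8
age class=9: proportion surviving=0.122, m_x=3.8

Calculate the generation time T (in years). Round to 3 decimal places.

4.350

lx·mx: 0, 2.0811, 1.7514, 4.1492, 3.9775, 4.1446, 3.044, 1.6501, 1.05, 0.4636 → R0 = 22.3115
x·lx·mx: 0, 2.0811, 3.5028, 12.4476, 15.91, 20.723, 18.264, 11.5507, 8.4, 4.1724 → Σ = 97.0516
T = 97.0516 / 22.3115 = 4.349846… → 4.350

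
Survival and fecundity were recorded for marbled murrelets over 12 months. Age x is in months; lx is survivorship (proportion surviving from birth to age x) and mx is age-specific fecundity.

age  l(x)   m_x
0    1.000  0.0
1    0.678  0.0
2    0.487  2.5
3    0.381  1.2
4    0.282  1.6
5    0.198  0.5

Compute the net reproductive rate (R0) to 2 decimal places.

lx·mx by age: 0, 0, 1.2175, 0.4572, 0.4512, 0.099
R0 = Σ lx·mx = 2.2249 → 2.22

2.22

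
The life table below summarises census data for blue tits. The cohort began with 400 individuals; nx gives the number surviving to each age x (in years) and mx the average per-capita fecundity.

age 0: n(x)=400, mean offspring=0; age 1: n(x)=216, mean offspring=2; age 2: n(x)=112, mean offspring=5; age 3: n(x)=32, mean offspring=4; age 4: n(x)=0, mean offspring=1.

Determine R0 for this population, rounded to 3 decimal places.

2.800

lx = nx/n0 = nx/400: 1, 0.54, 0.28, 0.08, 0
lx·mx by age: 0, 1.08, 1.4, 0.32, 0
R0 = Σ lx·mx = 2.8 → 2.800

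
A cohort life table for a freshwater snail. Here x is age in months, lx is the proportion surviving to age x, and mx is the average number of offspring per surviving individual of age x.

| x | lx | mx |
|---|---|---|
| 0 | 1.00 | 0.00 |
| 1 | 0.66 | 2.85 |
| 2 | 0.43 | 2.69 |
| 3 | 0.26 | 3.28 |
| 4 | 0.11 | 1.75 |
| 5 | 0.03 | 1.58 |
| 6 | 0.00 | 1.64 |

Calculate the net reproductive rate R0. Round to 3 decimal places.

lx·mx by age: 0, 1.881, 1.1567, 0.8528, 0.1925, 0.0474, 0
R0 = Σ lx·mx = 4.1304 → 4.130

4.130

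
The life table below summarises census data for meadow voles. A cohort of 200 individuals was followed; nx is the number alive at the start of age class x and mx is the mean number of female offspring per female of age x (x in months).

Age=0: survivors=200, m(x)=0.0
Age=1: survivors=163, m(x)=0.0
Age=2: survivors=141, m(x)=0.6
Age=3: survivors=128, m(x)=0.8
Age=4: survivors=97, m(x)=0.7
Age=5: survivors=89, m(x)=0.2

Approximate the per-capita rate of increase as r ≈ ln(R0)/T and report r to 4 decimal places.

0.1010

lx = nx/n0 = nx/200: 1, 0.815, 0.705, 0.64, 0.485, 0.445
R0 = Σ lx·mx = 0 + 0 + 0.423 + 0.512 + 0.3395 + 0.089 = 1.3635
Σ x·lx·mx = 4.185; T = 4.185/1.3635 = 3.06931…
r ≈ ln(R0)/T = ln(1.3635)/3.06931… = 0.101018… → 0.1010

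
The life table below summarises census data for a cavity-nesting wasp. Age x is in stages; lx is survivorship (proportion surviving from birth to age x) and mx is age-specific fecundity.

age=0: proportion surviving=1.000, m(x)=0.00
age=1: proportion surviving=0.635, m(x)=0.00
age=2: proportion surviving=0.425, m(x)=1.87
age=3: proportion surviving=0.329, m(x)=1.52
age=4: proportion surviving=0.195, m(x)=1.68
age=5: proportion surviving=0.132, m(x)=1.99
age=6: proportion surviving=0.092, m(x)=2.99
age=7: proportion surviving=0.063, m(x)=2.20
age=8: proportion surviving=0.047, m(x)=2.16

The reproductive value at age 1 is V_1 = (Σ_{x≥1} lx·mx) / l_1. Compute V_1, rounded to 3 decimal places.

3.780

lx·mx for x ≥ 1: 0, 0.79475, 0.50008, 0.3276, 0.26268, 0.27508, 0.1386, 0.10152 → sum = 2.40031
V_1 = 2.40031 / l_1 = 2.40031 / 0.635 = 3.780016… → 3.780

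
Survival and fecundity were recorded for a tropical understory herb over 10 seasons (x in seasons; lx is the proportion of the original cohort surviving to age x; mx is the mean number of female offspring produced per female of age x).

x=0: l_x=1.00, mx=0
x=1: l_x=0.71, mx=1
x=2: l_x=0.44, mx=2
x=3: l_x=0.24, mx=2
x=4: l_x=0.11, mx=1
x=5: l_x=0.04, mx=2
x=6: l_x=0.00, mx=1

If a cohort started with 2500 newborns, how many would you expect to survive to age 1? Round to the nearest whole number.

Expected survivors = N0 · l_1 = 2500 × 0.71 = 1775 → 1775

1775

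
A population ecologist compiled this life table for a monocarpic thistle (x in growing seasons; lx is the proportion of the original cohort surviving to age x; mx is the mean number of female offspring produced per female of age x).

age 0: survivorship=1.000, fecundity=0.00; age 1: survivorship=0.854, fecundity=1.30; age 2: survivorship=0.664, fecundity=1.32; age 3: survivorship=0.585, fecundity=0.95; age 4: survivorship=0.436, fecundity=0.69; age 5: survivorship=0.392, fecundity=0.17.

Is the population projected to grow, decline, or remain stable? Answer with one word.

R0 = Σ lx·mx = 0 + 1.1102 + 0.87648 + 0.55575 + 0.30084 + 0.06664 = 2.90991
R0 > 1, so the population is growing.

growing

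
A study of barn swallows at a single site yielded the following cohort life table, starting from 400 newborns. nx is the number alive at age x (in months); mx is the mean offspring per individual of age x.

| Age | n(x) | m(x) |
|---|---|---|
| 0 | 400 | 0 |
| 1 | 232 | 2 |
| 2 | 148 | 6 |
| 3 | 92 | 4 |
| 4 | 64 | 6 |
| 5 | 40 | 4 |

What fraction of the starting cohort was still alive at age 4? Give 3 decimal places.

l_4 = n_4/n_0 = 64/400 = 0.16 → 0.160

0.160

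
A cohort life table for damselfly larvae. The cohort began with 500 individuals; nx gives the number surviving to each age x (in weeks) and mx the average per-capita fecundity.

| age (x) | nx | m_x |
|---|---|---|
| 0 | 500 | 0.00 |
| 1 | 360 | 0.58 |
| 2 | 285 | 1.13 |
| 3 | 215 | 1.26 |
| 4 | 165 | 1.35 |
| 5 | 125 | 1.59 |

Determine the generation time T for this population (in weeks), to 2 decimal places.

lx = nx/n0 = nx/500: 1, 0.72, 0.57, 0.43, 0.33, 0.25
lx·mx: 0, 0.4176, 0.6441, 0.5418, 0.4455, 0.3975 → R0 = 2.4465
x·lx·mx: 0, 0.4176, 1.2882, 1.6254, 1.782, 1.9875 → Σ = 7.1007
T = 7.1007 / 2.4465 = 2.902391… → 2.90

2.90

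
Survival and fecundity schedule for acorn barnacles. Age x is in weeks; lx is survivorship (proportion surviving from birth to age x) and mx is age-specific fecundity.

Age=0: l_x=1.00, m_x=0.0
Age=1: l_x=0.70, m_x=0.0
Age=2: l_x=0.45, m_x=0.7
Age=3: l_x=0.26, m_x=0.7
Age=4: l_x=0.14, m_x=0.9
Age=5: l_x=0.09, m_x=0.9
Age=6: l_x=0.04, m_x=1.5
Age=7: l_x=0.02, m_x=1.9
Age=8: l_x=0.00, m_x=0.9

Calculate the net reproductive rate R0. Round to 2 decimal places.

0.80

lx·mx by age: 0, 0, 0.315, 0.182, 0.126, 0.081, 0.06, 0.038, 0
R0 = Σ lx·mx = 0.802 → 0.80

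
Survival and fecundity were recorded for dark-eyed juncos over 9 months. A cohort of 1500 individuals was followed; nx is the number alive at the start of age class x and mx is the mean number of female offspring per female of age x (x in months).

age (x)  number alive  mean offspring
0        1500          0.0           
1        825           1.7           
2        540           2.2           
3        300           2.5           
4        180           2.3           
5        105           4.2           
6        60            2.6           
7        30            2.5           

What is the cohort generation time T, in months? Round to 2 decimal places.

lx = nx/n0 = nx/1500: 1, 0.55, 0.36, 0.2, 0.12, 0.07, 0.04, 0.02
lx·mx: 0, 0.935, 0.792, 0.5, 0.276, 0.294, 0.104, 0.05 → R0 = 2.951
x·lx·mx: 0, 0.935, 1.584, 1.5, 1.104, 1.47, 0.624, 0.35 → Σ = 7.567
T = 7.567 / 2.951 = 2.564216… → 2.56

2.56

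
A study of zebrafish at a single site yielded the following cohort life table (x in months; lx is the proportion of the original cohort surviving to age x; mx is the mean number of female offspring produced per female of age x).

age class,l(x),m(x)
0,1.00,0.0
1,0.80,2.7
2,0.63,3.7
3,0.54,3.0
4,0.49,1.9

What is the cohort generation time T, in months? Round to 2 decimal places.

2.19

lx·mx: 0, 2.16, 2.331, 1.62, 0.931 → R0 = 7.042
x·lx·mx: 0, 2.16, 4.662, 4.86, 3.724 → Σ = 15.406
T = 15.406 / 7.042 = 2.187731… → 2.19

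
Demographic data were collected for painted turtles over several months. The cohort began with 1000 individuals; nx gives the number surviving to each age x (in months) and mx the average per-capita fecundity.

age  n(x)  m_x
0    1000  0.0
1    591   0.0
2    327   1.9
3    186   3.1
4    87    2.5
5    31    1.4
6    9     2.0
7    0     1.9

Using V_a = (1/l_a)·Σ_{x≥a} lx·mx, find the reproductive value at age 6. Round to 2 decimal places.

lx = nx/n0 = nx/1000: 1, 0.591, 0.327, 0.186, 0.087, 0.031, 0.009, 0
lx·mx for x ≥ 6: 0.018, 0 → sum = 0.018
V_6 = 0.018 / l_6 = 0.018 / 0.009 = 2 → 2.00

2.00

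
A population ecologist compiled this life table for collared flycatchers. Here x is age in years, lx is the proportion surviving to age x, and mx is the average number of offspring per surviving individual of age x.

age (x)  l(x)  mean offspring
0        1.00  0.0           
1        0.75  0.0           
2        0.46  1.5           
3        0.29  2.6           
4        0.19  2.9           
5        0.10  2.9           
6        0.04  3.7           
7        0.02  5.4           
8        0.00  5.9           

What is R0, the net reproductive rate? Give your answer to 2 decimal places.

lx·mx by age: 0, 0, 0.69, 0.754, 0.551, 0.29, 0.148, 0.108, 0
R0 = Σ lx·mx = 2.541 → 2.54

2.54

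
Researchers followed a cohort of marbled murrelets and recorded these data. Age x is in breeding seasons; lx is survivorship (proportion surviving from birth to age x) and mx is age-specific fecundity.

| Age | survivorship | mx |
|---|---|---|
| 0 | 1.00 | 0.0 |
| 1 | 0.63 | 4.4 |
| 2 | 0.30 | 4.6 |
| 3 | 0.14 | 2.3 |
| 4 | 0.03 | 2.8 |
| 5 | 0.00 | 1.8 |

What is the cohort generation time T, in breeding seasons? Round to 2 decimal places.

lx·mx: 0, 2.772, 1.38, 0.322, 0.084, 0 → R0 = 4.558
x·lx·mx: 0, 2.772, 2.76, 0.966, 0.336, 0 → Σ = 6.834
T = 6.834 / 4.558 = 1.499342… → 1.50

1.50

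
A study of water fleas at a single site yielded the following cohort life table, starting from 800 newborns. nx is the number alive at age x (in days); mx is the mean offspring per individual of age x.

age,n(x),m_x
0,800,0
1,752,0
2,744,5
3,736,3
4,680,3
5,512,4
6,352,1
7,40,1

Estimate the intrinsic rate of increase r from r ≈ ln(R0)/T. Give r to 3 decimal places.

lx = nx/n0 = nx/800: 1, 0.94, 0.93, 0.92, 0.85, 0.64, 0.44, 0.05
R0 = Σ lx·mx = 0 + 0 + 4.65 + 2.76 + 2.55 + 2.56 + 0.44 + 0.05 = 13.01
Σ x·lx·mx = 43.57; T = 43.57/13.01 = 3.34896…
r ≈ ln(R0)/T = ln(13.01)/3.34896… = 0.76612… → 0.766

0.766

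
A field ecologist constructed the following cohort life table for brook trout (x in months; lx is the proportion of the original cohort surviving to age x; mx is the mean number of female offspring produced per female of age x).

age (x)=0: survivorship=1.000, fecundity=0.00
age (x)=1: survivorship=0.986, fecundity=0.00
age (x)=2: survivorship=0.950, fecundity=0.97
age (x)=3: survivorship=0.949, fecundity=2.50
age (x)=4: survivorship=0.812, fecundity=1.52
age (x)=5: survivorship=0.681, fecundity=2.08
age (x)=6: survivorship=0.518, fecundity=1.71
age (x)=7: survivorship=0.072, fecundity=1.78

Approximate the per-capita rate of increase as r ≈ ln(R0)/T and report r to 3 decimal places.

0.496

R0 = Σ lx·mx = 0 + 0 + 0.9215 + 2.3725 + 1.23424 + 1.41648 + 0.88578 + 0.12816 = 6.95866
Σ x·lx·mx = 27.19166; T = 27.19166/6.95866 = 3.9076…
r ≈ ln(R0)/T = ln(6.95866)/3.9076… = 0.49647… → 0.496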